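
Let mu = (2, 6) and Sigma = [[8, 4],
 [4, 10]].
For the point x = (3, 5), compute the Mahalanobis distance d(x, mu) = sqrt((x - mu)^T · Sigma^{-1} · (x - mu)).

Step 1 — centre the observation: (x - mu) = (1, -1).

Step 2 — invert Sigma. det(Sigma) = 8·10 - (4)² = 64.
  Sigma^{-1} = (1/det) · [[d, -b], [-b, a]] = [[0.1562, -0.0625],
 [-0.0625, 0.125]].

Step 3 — form the quadratic (x - mu)^T · Sigma^{-1} · (x - mu):
  Sigma^{-1} · (x - mu) = (0.2188, -0.1875).
  (x - mu)^T · [Sigma^{-1} · (x - mu)] = (1)·(0.2188) + (-1)·(-0.1875) = 0.4062.

Step 4 — take square root: d = √(0.4062) ≈ 0.6374.

d(x, mu) = √(0.4062) ≈ 0.6374


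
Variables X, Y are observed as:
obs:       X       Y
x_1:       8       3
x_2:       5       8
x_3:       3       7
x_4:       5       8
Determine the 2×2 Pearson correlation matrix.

Step 1 — column means:
  mean(X) = (8 + 5 + 3 + 5) / 4 = 21/4 = 5.25
  mean(Y) = (3 + 8 + 7 + 8) / 4 = 26/4 = 6.5

Step 2 — sample variances and covariances s[i,j] = (1/(n-1)) · Σ_k (x_{k,i} - mean_i) · (x_{k,j} - mean_j), with n-1 = 3:
  s[X,X] = ((2.75)·(2.75) + (-0.25)·(-0.25) + (-2.25)·(-2.25) + (-0.25)·(-0.25)) / 3 = 12.75/3 = 4.25
  s[X,Y] = ((2.75)·(-3.5) + (-0.25)·(1.5) + (-2.25)·(0.5) + (-0.25)·(1.5)) / 3 = -11.5/3 = -3.8333
  s[Y,Y] = ((-3.5)·(-3.5) + (1.5)·(1.5) + (0.5)·(0.5) + (1.5)·(1.5)) / 3 = 17/3 = 5.6667
  Sample standard deviations s_i = √(s[i,i]):
  s(X) = √(4.25) = 2.0616
  s(Y) = √(5.6667) = 2.3805

Step 3 — r_{ij} = s_{ij} / (s_i · s_j):
  r[X,X] = 1 (diagonal).
  r[X,Y] = -3.8333 / (2.0616 · 2.3805) = -3.8333 / 4.9075 = -0.7811
  r[Y,Y] = 1 (diagonal).

R is symmetric with unit diagonal. Assembling:

R = [[1, -0.7811],
 [-0.7811, 1]]


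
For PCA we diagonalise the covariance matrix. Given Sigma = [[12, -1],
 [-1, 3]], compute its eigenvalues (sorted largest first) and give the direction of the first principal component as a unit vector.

Step 1 — characteristic polynomial of 2×2 Sigma:
  det(Sigma - λI) = λ² - trace · λ + det = 0.
  trace = 12 + 3 = 15, det = 12·3 - (-1)² = 35.
Step 2 — discriminant:
  Δ = trace² - 4·det = 225 - 140 = 85.
Step 3 — eigenvalues:
  λ = (trace ± √Δ)/2 = (15 ± 9.2195)/2,
  λ_1 = 12.1098,  λ_2 = 2.8902.

Step 4 — unit eigenvector for λ_1: solve (Sigma - λ_1 I)v = 0. First row:
  (12 - 12.1098)·v_x + (-1)·v_y = 0, i.e. (-0.1098)·v_x + (-1)·v_y = 0,
  so v ∝ (b, λ_1 - a) = (-1, 0.1098); multiply by -1 so the first entry is positive: u = (1, -0.1098).
  ||u|| = √((1)² + (-0.1098)²) = √(1.012) ≈ 1.006,
  v_1 = u/||u|| ≈ (0.994, -0.1091) (||v_1|| = 1).

λ_1 = 12.1098,  λ_2 = 2.8902;  v_1 ≈ (0.994, -0.1091)


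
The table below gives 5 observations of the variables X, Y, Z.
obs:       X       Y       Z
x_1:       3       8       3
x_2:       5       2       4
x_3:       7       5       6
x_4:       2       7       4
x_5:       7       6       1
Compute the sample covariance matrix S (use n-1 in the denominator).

Step 1 — column means:
  mean(X) = (3 + 5 + 7 + 2 + 7) / 5 = 24/5 = 4.8
  mean(Y) = (8 + 2 + 5 + 7 + 6) / 5 = 28/5 = 5.6
  mean(Z) = (3 + 4 + 6 + 4 + 1) / 5 = 18/5 = 3.6

Step 2 — sample covariance S[i,j] = (1/(n-1)) · Σ_k (x_{k,i} - mean_i) · (x_{k,j} - mean_j), with n-1 = 4.
  S[X,X] = ((-1.8)·(-1.8) + (0.2)·(0.2) + (2.2)·(2.2) + (-2.8)·(-2.8) + (2.2)·(2.2)) / 4 = 20.8/4 = 5.2
  S[X,Y] = ((-1.8)·(2.4) + (0.2)·(-3.6) + (2.2)·(-0.6) + (-2.8)·(1.4) + (2.2)·(0.4)) / 4 = -9.4/4 = -2.35
  S[X,Z] = ((-1.8)·(-0.6) + (0.2)·(0.4) + (2.2)·(2.4) + (-2.8)·(0.4) + (2.2)·(-2.6)) / 4 = -0.4/4 = -0.1
  S[Y,Y] = ((2.4)·(2.4) + (-3.6)·(-3.6) + (-0.6)·(-0.6) + (1.4)·(1.4) + (0.4)·(0.4)) / 4 = 21.2/4 = 5.3
  S[Y,Z] = ((2.4)·(-0.6) + (-3.6)·(0.4) + (-0.6)·(2.4) + (1.4)·(0.4) + (0.4)·(-2.6)) / 4 = -4.8/4 = -1.2
  S[Z,Z] = ((-0.6)·(-0.6) + (0.4)·(0.4) + (2.4)·(2.4) + (0.4)·(0.4) + (-2.6)·(-2.6)) / 4 = 13.2/4 = 3.3

S is symmetric (S[j,i] = S[i,j]). Assembling:

S = [[5.2, -2.35, -0.1],
 [-2.35, 5.3, -1.2],
 [-0.1, -1.2, 3.3]]


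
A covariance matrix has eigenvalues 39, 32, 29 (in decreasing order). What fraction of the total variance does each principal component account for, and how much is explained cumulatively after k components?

Step 1 — total variance = trace(Sigma) = Σ λ_i = 39 + 32 + 29 = 100.

Step 2 — fraction explained by component i = λ_i / Σ λ:
  PC1: 39/100 = 0.39
  PC2: 32/100 = 0.32
  PC3: 29/100 = 0.29

Step 3 — cumulative fraction after k components = (λ_1 + ... + λ_k) / Σ λ:
  k = 1: 39/100 = 0.39
  k = 2: (39 + 32)/100 = 71/100 = 0.71
  k = 3: (39 + 32 + 29)/100 = 100/100 = 1

Summary (fraction, with percent):

explained: PC1 0.39 (39%), PC2 0.32 (32%), PC3 0.29 (29%);  cumulative: 0.39, 0.71, 1


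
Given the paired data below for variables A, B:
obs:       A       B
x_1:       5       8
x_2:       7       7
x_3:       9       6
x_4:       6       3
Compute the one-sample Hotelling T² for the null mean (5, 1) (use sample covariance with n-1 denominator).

Step 1 — sample mean vector:
  mean(A) = (5 + 7 + 9 + 6) / 4 = 27/4 = 6.75
  mean(B) = (8 + 7 + 6 + 3) / 4 = 24/4 = 6
  x̄ = (6.75, 6),  deviation x̄ - mu_0 = (6.75, 6) - (5, 1) = (1.75, 5).

Step 2 — sample covariance matrix, S[i,j] = (1/(n-1)) · Σ_k (x_{k,i} - mean_i) · (x_{k,j} - mean_j), divisor n-1 = 3:
  S[A,A] = ((-1.75)·(-1.75) + (0.25)·(0.25) + (2.25)·(2.25) + (-0.75)·(-0.75)) / 3 = 8.75/3 = 2.9167
  S[A,B] = ((-1.75)·(2) + (0.25)·(1) + (2.25)·(0) + (-0.75)·(-3)) / 3 = -1/3 = -0.3333
  S[B,B] = ((2)·(2) + (1)·(1) + (0)·(0) + (-3)·(-3)) / 3 = 14/3 = 4.6667
  S = [[2.9167, -0.3333],
 [-0.3333, 4.6667]].

Step 3 — invert S. det(S) = 2.9167·4.6667 - (-0.3333)² = 13.5.
  S^{-1} = (1/det) · [[d, -b], [-b, a]] = [[0.3457, 0.0247],
 [0.0247, 0.216]].

Step 4 — quadratic form (x̄ - mu_0)^T · S^{-1} · (x̄ - mu_0):
  S^{-1} · (x̄ - mu_0) = (0.7284, 1.1235),
  (x̄ - mu_0)^T · [...] = (1.75)·(0.7284) + (5)·(1.1235) = 6.892.

Step 5 — scale by n: T² = 4 · 6.892 = 27.5679.

T² ≈ 27.5679


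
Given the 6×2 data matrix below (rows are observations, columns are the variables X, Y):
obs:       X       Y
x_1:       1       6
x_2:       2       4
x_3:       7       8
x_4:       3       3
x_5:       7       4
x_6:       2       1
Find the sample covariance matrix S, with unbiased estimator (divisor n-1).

Step 1 — column means:
  mean(X) = (1 + 2 + 7 + 3 + 7 + 2) / 6 = 22/6 = 3.6667
  mean(Y) = (6 + 4 + 8 + 3 + 4 + 1) / 6 = 26/6 = 4.3333

Step 2 — sample covariance S[i,j] = (1/(n-1)) · Σ_k (x_{k,i} - mean_i) · (x_{k,j} - mean_j), with n-1 = 5.
  S[X,X] = ((-2.6667)·(-2.6667) + (-1.6667)·(-1.6667) + (3.3333)·(3.3333) + (-0.6667)·(-0.6667) + (3.3333)·(3.3333) + (-1.6667)·(-1.6667)) / 5 = 35.3333/5 = 7.0667
  S[X,Y] = ((-2.6667)·(1.6667) + (-1.6667)·(-0.3333) + (3.3333)·(3.6667) + (-0.6667)·(-1.3333) + (3.3333)·(-0.3333) + (-1.6667)·(-3.3333)) / 5 = 13.6667/5 = 2.7333
  S[Y,Y] = ((1.6667)·(1.6667) + (-0.3333)·(-0.3333) + (3.6667)·(3.6667) + (-1.3333)·(-1.3333) + (-0.3333)·(-0.3333) + (-3.3333)·(-3.3333)) / 5 = 29.3333/5 = 5.8667

S is symmetric (S[j,i] = S[i,j]). Assembling:

S = [[7.0667, 2.7333],
 [2.7333, 5.8667]]


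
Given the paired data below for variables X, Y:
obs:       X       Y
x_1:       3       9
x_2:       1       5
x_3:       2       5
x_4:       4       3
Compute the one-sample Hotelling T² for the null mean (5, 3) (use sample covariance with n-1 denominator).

Step 1 — sample mean vector:
  mean(X) = (3 + 1 + 2 + 4) / 4 = 10/4 = 2.5
  mean(Y) = (9 + 5 + 5 + 3) / 4 = 22/4 = 5.5
  x̄ = (2.5, 5.5),  deviation x̄ - mu_0 = (2.5, 5.5) - (5, 3) = (-2.5, 2.5).

Step 2 — sample covariance matrix, S[i,j] = (1/(n-1)) · Σ_k (x_{k,i} - mean_i) · (x_{k,j} - mean_j), divisor n-1 = 3:
  S[X,X] = ((0.5)·(0.5) + (-1.5)·(-1.5) + (-0.5)·(-0.5) + (1.5)·(1.5)) / 3 = 5/3 = 1.6667
  S[X,Y] = ((0.5)·(3.5) + (-1.5)·(-0.5) + (-0.5)·(-0.5) + (1.5)·(-2.5)) / 3 = -1/3 = -0.3333
  S[Y,Y] = ((3.5)·(3.5) + (-0.5)·(-0.5) + (-0.5)·(-0.5) + (-2.5)·(-2.5)) / 3 = 19/3 = 6.3333
  S = [[1.6667, -0.3333],
 [-0.3333, 6.3333]].

Step 3 — invert S. det(S) = 1.6667·6.3333 - (-0.3333)² = 10.4444.
  S^{-1} = (1/det) · [[d, -b], [-b, a]] = [[0.6064, 0.0319],
 [0.0319, 0.1596]].

Step 4 — quadratic form (x̄ - mu_0)^T · S^{-1} · (x̄ - mu_0):
  S^{-1} · (x̄ - mu_0) = (-1.4362, 0.3191),
  (x̄ - mu_0)^T · [...] = (-2.5)·(-1.4362) + (2.5)·(0.3191) = 4.3883.

Step 5 — scale by n: T² = 4 · 4.3883 = 17.5532.

T² ≈ 17.5532


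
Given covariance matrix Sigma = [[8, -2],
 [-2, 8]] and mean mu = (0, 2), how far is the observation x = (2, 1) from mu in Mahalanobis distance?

Step 1 — centre the observation: (x - mu) = (2, -1).

Step 2 — invert Sigma. det(Sigma) = 8·8 - (-2)² = 60.
  Sigma^{-1} = (1/det) · [[d, -b], [-b, a]] = [[0.1333, 0.0333],
 [0.0333, 0.1333]].

Step 3 — form the quadratic (x - mu)^T · Sigma^{-1} · (x - mu):
  Sigma^{-1} · (x - mu) = (0.2333, -0.0667).
  (x - mu)^T · [Sigma^{-1} · (x - mu)] = (2)·(0.2333) + (-1)·(-0.0667) = 0.5333.

Step 4 — take square root: d = √(0.5333) ≈ 0.7303.

d(x, mu) = √(0.5333) ≈ 0.7303


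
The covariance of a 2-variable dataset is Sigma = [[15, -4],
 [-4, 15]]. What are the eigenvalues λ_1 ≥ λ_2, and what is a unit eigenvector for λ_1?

Step 1 — characteristic polynomial of 2×2 Sigma:
  det(Sigma - λI) = λ² - trace · λ + det = 0.
  trace = 15 + 15 = 30, det = 15·15 - (-4)² = 209.
Step 2 — discriminant:
  Δ = trace² - 4·det = 900 - 836 = 64.
Step 3 — eigenvalues:
  λ = (trace ± √Δ)/2 = (30 ± 8)/2,
  λ_1 = 19,  λ_2 = 11.

Step 4 — unit eigenvector for λ_1: solve (Sigma - λ_1 I)v = 0. First row:
  (15 - 19)·v_x + (-4)·v_y = 0, i.e. (-4)·v_x + (-4)·v_y = 0,
  so v ∝ (b, λ_1 - a) = (-4, 4); multiply by -1 so the first entry is positive: u = (4, -4).
  ||u|| = √((4)² + (-4)²) = √(32) ≈ 5.6569,
  v_1 = u/||u|| ≈ (0.7071, -0.7071) (||v_1|| = 1).

λ_1 = 19,  λ_2 = 11;  v_1 ≈ (0.7071, -0.7071)


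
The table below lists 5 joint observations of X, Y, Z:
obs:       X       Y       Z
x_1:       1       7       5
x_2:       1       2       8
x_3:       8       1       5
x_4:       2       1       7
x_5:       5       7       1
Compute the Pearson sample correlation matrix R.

Step 1 — column means:
  mean(X) = (1 + 1 + 8 + 2 + 5) / 5 = 17/5 = 3.4
  mean(Y) = (7 + 2 + 1 + 1 + 7) / 5 = 18/5 = 3.6
  mean(Z) = (5 + 8 + 5 + 7 + 1) / 5 = 26/5 = 5.2

Step 2 — sample variances and covariances s[i,j] = (1/(n-1)) · Σ_k (x_{k,i} - mean_i) · (x_{k,j} - mean_j), with n-1 = 4:
  s[X,X] = ((-2.4)·(-2.4) + (-2.4)·(-2.4) + (4.6)·(4.6) + (-1.4)·(-1.4) + (1.6)·(1.6)) / 4 = 37.2/4 = 9.3
  s[X,Y] = ((-2.4)·(3.4) + (-2.4)·(-1.6) + (4.6)·(-2.6) + (-1.4)·(-2.6) + (1.6)·(3.4)) / 4 = -7.2/4 = -1.8
  s[X,Z] = ((-2.4)·(-0.2) + (-2.4)·(2.8) + (4.6)·(-0.2) + (-1.4)·(1.8) + (1.6)·(-4.2)) / 4 = -16.4/4 = -4.1
  s[Y,Y] = ((3.4)·(3.4) + (-1.6)·(-1.6) + (-2.6)·(-2.6) + (-2.6)·(-2.6) + (3.4)·(3.4)) / 4 = 39.2/4 = 9.8
  s[Y,Z] = ((3.4)·(-0.2) + (-1.6)·(2.8) + (-2.6)·(-0.2) + (-2.6)·(1.8) + (3.4)·(-4.2)) / 4 = -23.6/4 = -5.9
  s[Z,Z] = ((-0.2)·(-0.2) + (2.8)·(2.8) + (-0.2)·(-0.2) + (1.8)·(1.8) + (-4.2)·(-4.2)) / 4 = 28.8/4 = 7.2
  Sample standard deviations s_i = √(s[i,i]):
  s(X) = √(9.3) = 3.0496
  s(Y) = √(9.8) = 3.1305
  s(Z) = √(7.2) = 2.6833

Step 3 — r_{ij} = s_{ij} / (s_i · s_j):
  r[X,X] = 1 (diagonal).
  r[X,Y] = -1.8 / (3.0496 · 3.1305) = -1.8 / 9.5467 = -0.1885
  r[X,Z] = -4.1 / (3.0496 · 2.6833) = -4.1 / 8.1829 = -0.501
  r[Y,Y] = 1 (diagonal).
  r[Y,Z] = -5.9 / (3.1305 · 2.6833) = -5.9 / 8.4 = -0.7024
  r[Z,Z] = 1 (diagonal).

R is symmetric with unit diagonal. Assembling:

R = [[1, -0.1885, -0.501],
 [-0.1885, 1, -0.7024],
 [-0.501, -0.7024, 1]]


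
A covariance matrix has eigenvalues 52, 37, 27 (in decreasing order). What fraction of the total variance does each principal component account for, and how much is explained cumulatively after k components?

Step 1 — total variance = trace(Sigma) = Σ λ_i = 52 + 37 + 27 = 116.

Step 2 — fraction explained by component i = λ_i / Σ λ:
  PC1: 52/116 = 0.4483
  PC2: 37/116 = 0.319
  PC3: 27/116 = 0.2328

Step 3 — cumulative fraction after k components = (λ_1 + ... + λ_k) / Σ λ:
  k = 1: 52/116 = 0.4483
  k = 2: (52 + 37)/116 = 89/116 = 0.7672
  k = 3: (52 + 37 + 27)/116 = 116/116 = 1

Summary (fraction, with percent):

explained: PC1 0.4483 (44.83%), PC2 0.319 (31.9%), PC3 0.2328 (23.28%);  cumulative: 0.4483, 0.7672, 1


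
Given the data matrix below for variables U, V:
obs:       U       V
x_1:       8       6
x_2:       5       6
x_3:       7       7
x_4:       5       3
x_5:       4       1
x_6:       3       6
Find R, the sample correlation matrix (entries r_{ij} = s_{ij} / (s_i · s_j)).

Step 1 — column means:
  mean(U) = (8 + 5 + 7 + 5 + 4 + 3) / 6 = 32/6 = 5.3333
  mean(V) = (6 + 6 + 7 + 3 + 1 + 6) / 6 = 29/6 = 4.8333

Step 2 — sample variances and covariances s[i,j] = (1/(n-1)) · Σ_k (x_{k,i} - mean_i) · (x_{k,j} - mean_j), with n-1 = 5:
  s[U,U] = ((2.6667)·(2.6667) + (-0.3333)·(-0.3333) + (1.6667)·(1.6667) + (-0.3333)·(-0.3333) + (-1.3333)·(-1.3333) + (-2.3333)·(-2.3333)) / 5 = 17.3333/5 = 3.4667
  s[U,V] = ((2.6667)·(1.1667) + (-0.3333)·(1.1667) + (1.6667)·(2.1667) + (-0.3333)·(-1.8333) + (-1.3333)·(-3.8333) + (-2.3333)·(1.1667)) / 5 = 9.3333/5 = 1.8667
  s[V,V] = ((1.1667)·(1.1667) + (1.1667)·(1.1667) + (2.1667)·(2.1667) + (-1.8333)·(-1.8333) + (-3.8333)·(-3.8333) + (1.1667)·(1.1667)) / 5 = 26.8333/5 = 5.3667
  Sample standard deviations s_i = √(s[i,i]):
  s(U) = √(3.4667) = 1.8619
  s(V) = √(5.3667) = 2.3166

Step 3 — r_{ij} = s_{ij} / (s_i · s_j):
  r[U,U] = 1 (diagonal).
  r[U,V] = 1.8667 / (1.8619 · 2.3166) = 1.8667 / 4.3133 = 0.4328
  r[V,V] = 1 (diagonal).

R is symmetric with unit diagonal. Assembling:

R = [[1, 0.4328],
 [0.4328, 1]]


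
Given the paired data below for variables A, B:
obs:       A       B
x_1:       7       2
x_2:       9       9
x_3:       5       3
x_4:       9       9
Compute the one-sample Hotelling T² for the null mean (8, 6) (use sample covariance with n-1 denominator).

Step 1 — sample mean vector:
  mean(A) = (7 + 9 + 5 + 9) / 4 = 30/4 = 7.5
  mean(B) = (2 + 9 + 3 + 9) / 4 = 23/4 = 5.75
  x̄ = (7.5, 5.75),  deviation x̄ - mu_0 = (7.5, 5.75) - (8, 6) = (-0.5, -0.25).

Step 2 — sample covariance matrix, S[i,j] = (1/(n-1)) · Σ_k (x_{k,i} - mean_i) · (x_{k,j} - mean_j), divisor n-1 = 3:
  S[A,A] = ((-0.5)·(-0.5) + (1.5)·(1.5) + (-2.5)·(-2.5) + (1.5)·(1.5)) / 3 = 11/3 = 3.6667
  S[A,B] = ((-0.5)·(-3.75) + (1.5)·(3.25) + (-2.5)·(-2.75) + (1.5)·(3.25)) / 3 = 18.5/3 = 6.1667
  S[B,B] = ((-3.75)·(-3.75) + (3.25)·(3.25) + (-2.75)·(-2.75) + (3.25)·(3.25)) / 3 = 42.75/3 = 14.25
  S = [[3.6667, 6.1667],
 [6.1667, 14.25]].

Step 3 — invert S. det(S) = 3.6667·14.25 - (6.1667)² = 14.2222.
  S^{-1} = (1/det) · [[d, -b], [-b, a]] = [[1.002, -0.4336],
 [-0.4336, 0.2578]].

Step 4 — quadratic form (x̄ - mu_0)^T · S^{-1} · (x̄ - mu_0):
  S^{-1} · (x̄ - mu_0) = (-0.3926, 0.1523),
  (x̄ - mu_0)^T · [...] = (-0.5)·(-0.3926) + (-0.25)·(0.1523) = 0.1582.

Step 5 — scale by n: T² = 4 · 0.1582 = 0.6328.

T² ≈ 0.6328


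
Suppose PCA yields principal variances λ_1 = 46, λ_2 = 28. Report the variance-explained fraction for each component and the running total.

Step 1 — total variance = trace(Sigma) = Σ λ_i = 46 + 28 = 74.

Step 2 — fraction explained by component i = λ_i / Σ λ:
  PC1: 46/74 = 0.6216
  PC2: 28/74 = 0.3784

Step 3 — cumulative fraction after k components = (λ_1 + ... + λ_k) / Σ λ:
  k = 1: 46/74 = 0.6216
  k = 2: (46 + 28)/74 = 74/74 = 1

Summary (fraction, with percent):

explained: PC1 0.6216 (62.16%), PC2 0.3784 (37.84%);  cumulative: 0.6216, 1


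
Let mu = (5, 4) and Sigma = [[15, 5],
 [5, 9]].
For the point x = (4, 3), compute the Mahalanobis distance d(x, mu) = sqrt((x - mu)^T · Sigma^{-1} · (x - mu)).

Step 1 — centre the observation: (x - mu) = (-1, -1).

Step 2 — invert Sigma. det(Sigma) = 15·9 - (5)² = 110.
  Sigma^{-1} = (1/det) · [[d, -b], [-b, a]] = [[0.0818, -0.0455],
 [-0.0455, 0.1364]].

Step 3 — form the quadratic (x - mu)^T · Sigma^{-1} · (x - mu):
  Sigma^{-1} · (x - mu) = (-0.0364, -0.0909).
  (x - mu)^T · [Sigma^{-1} · (x - mu)] = (-1)·(-0.0364) + (-1)·(-0.0909) = 0.1273.

Step 4 — take square root: d = √(0.1273) ≈ 0.3568.

d(x, mu) = √(0.1273) ≈ 0.3568


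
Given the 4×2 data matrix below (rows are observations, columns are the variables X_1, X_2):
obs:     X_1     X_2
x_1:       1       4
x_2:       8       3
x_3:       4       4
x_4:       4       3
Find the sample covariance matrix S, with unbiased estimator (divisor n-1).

Step 1 — column means:
  mean(X_1) = (1 + 8 + 4 + 4) / 4 = 17/4 = 4.25
  mean(X_2) = (4 + 3 + 4 + 3) / 4 = 14/4 = 3.5

Step 2 — sample covariance S[i,j] = (1/(n-1)) · Σ_k (x_{k,i} - mean_i) · (x_{k,j} - mean_j), with n-1 = 3.
  S[X_1,X_1] = ((-3.25)·(-3.25) + (3.75)·(3.75) + (-0.25)·(-0.25) + (-0.25)·(-0.25)) / 3 = 24.75/3 = 8.25
  S[X_1,X_2] = ((-3.25)·(0.5) + (3.75)·(-0.5) + (-0.25)·(0.5) + (-0.25)·(-0.5)) / 3 = -3.5/3 = -1.1667
  S[X_2,X_2] = ((0.5)·(0.5) + (-0.5)·(-0.5) + (0.5)·(0.5) + (-0.5)·(-0.5)) / 3 = 1/3 = 0.3333

S is symmetric (S[j,i] = S[i,j]). Assembling:

S = [[8.25, -1.1667],
 [-1.1667, 0.3333]]


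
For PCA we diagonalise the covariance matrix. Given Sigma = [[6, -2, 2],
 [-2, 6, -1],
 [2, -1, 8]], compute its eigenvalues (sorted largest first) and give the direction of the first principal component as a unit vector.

Step 1 — characteristic polynomial p(λ) = det(λI - Sigma) = λ³ - tr·λ² + c_1·λ - det, where tr = trace, c_1 = sum of the principal 2×2 minors, det = det(Sigma):
  tr = 6 + 6 + 8 = 20,
  c_1 = (6·6 - (-2)²) + (6·8 - (2)²) + (6·8 - (-1)²) = 32 + 44 + 47 = 123,
  det = 6·(6·8 - (-1)²) - (-2)·((-2)·8 - (-1)·(2)) + (2)·((-2)·(-1) - 6·(2)) = 6·(47) - (-2)·(-14) + (2)·(-10) = 234.
  So p(λ) = λ³ - 20λ² + 123λ - 234.
Step 2 — look for an integer root (rational root theorem: any rational root is an integer divisor of 234). Testing λ = 6:
  p(6) = 216 - 720 + 738 - 234 = 0  ✓
  Dividing out (λ - 6): p(λ) = (λ - 6)(λ² - 14λ + 39).
Step 3 — remaining eigenvalues from the quadratic λ² - 14λ + 39 = 0:
  Δ = 14² - 4·39 = 196 - 156 = 40,  λ = (14 ± √40)/2 = (14 ± 6.3246)/2 ≈ 10.1623 or 3.8377.
  Sorted: λ_1 = 10.1623,  λ_2 = 6,  λ_3 = 3.8377  (check: sum = 20 = tr ✓).

Step 4 — unit eigenvector for λ_1 ≈ 10.1623: v spans the null space of (Sigma - λ_1 I), whose rows are
  r_1 = (-4.1623, -2, 2),  r_2 = (-2, -4.1623, -1),  r_3 = (2, -1, -2.1623).
  v is orthogonal to every row, so take v ∝ r_1 × r_2 = ((-2)·(-1) - (2)·(-4.1623), (2)·(-2) - (-4.1623)·(-1), (-4.1623)·(-4.1623) - (-2)·(-2)) ≈ (10.3246, -8.1623, 13.3246).
  Let u = (10.3246, -8.1623, 13.3246).
  ||u|| = √((10.3246)² + (-8.1623)² + (13.3246)²) = √(350.763) ≈ 18.7287,  v_1 = u/||u|| ≈ (0.5513, -0.4358, 0.7115) (||v_1|| = 1).

λ_1 = 10.1623,  λ_2 = 6,  λ_3 = 3.8377;  v_1 ≈ (0.5513, -0.4358, 0.7115)


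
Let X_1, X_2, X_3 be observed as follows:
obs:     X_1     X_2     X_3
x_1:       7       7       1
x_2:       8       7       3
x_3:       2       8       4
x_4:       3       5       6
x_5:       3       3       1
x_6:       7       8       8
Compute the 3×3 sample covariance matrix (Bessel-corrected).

Step 1 — column means:
  mean(X_1) = (7 + 8 + 2 + 3 + 3 + 7) / 6 = 30/6 = 5
  mean(X_2) = (7 + 7 + 8 + 5 + 3 + 8) / 6 = 38/6 = 6.3333
  mean(X_3) = (1 + 3 + 4 + 6 + 1 + 8) / 6 = 23/6 = 3.8333

Step 2 — sample covariance S[i,j] = (1/(n-1)) · Σ_k (x_{k,i} - mean_i) · (x_{k,j} - mean_j), with n-1 = 5.
  S[X_1,X_1] = ((2)·(2) + (3)·(3) + (-3)·(-3) + (-2)·(-2) + (-2)·(-2) + (2)·(2)) / 5 = 34/5 = 6.8
  S[X_1,X_2] = ((2)·(0.6667) + (3)·(0.6667) + (-3)·(1.6667) + (-2)·(-1.3333) + (-2)·(-3.3333) + (2)·(1.6667)) / 5 = 11/5 = 2.2
  S[X_1,X_3] = ((2)·(-2.8333) + (3)·(-0.8333) + (-3)·(0.1667) + (-2)·(2.1667) + (-2)·(-2.8333) + (2)·(4.1667)) / 5 = 1/5 = 0.2
  S[X_2,X_2] = ((0.6667)·(0.6667) + (0.6667)·(0.6667) + (1.6667)·(1.6667) + (-1.3333)·(-1.3333) + (-3.3333)·(-3.3333) + (1.6667)·(1.6667)) / 5 = 19.3333/5 = 3.8667
  S[X_2,X_3] = ((0.6667)·(-2.8333) + (0.6667)·(-0.8333) + (1.6667)·(0.1667) + (-1.3333)·(2.1667) + (-3.3333)·(-2.8333) + (1.6667)·(4.1667)) / 5 = 11.3333/5 = 2.2667
  S[X_3,X_3] = ((-2.8333)·(-2.8333) + (-0.8333)·(-0.8333) + (0.1667)·(0.1667) + (2.1667)·(2.1667) + (-2.8333)·(-2.8333) + (4.1667)·(4.1667)) / 5 = 38.8333/5 = 7.7667

S is symmetric (S[j,i] = S[i,j]). Assembling:

S = [[6.8, 2.2, 0.2],
 [2.2, 3.8667, 2.2667],
 [0.2, 2.2667, 7.7667]]


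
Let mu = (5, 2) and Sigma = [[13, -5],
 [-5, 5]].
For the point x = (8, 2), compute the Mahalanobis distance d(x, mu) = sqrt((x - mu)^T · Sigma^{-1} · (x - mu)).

Step 1 — centre the observation: (x - mu) = (3, 0).

Step 2 — invert Sigma. det(Sigma) = 13·5 - (-5)² = 40.
  Sigma^{-1} = (1/det) · [[d, -b], [-b, a]] = [[0.125, 0.125],
 [0.125, 0.325]].

Step 3 — form the quadratic (x - mu)^T · Sigma^{-1} · (x - mu):
  Sigma^{-1} · (x - mu) = (0.375, 0.375).
  (x - mu)^T · [Sigma^{-1} · (x - mu)] = (3)·(0.375) + (0)·(0.375) = 1.125.

Step 4 — take square root: d = √(1.125) ≈ 1.0607.

d(x, mu) = √(1.125) ≈ 1.0607


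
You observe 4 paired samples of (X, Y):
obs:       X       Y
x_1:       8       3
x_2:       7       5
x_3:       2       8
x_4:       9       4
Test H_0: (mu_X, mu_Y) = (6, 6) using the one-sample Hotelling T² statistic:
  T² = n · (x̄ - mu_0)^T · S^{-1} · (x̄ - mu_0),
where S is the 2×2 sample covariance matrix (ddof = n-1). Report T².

Step 1 — sample mean vector:
  mean(X) = (8 + 7 + 2 + 9) / 4 = 26/4 = 6.5
  mean(Y) = (3 + 5 + 8 + 4) / 4 = 20/4 = 5
  x̄ = (6.5, 5),  deviation x̄ - mu_0 = (6.5, 5) - (6, 6) = (0.5, -1).

Step 2 — sample covariance matrix, S[i,j] = (1/(n-1)) · Σ_k (x_{k,i} - mean_i) · (x_{k,j} - mean_j), divisor n-1 = 3:
  S[X,X] = ((1.5)·(1.5) + (0.5)·(0.5) + (-4.5)·(-4.5) + (2.5)·(2.5)) / 3 = 29/3 = 9.6667
  S[X,Y] = ((1.5)·(-2) + (0.5)·(0) + (-4.5)·(3) + (2.5)·(-1)) / 3 = -19/3 = -6.3333
  S[Y,Y] = ((-2)·(-2) + (0)·(0) + (3)·(3) + (-1)·(-1)) / 3 = 14/3 = 4.6667
  S = [[9.6667, -6.3333],
 [-6.3333, 4.6667]].

Step 3 — invert S. det(S) = 9.6667·4.6667 - (-6.3333)² = 5.
  S^{-1} = (1/det) · [[d, -b], [-b, a]] = [[0.9333, 1.2667],
 [1.2667, 1.9333]].

Step 4 — quadratic form (x̄ - mu_0)^T · S^{-1} · (x̄ - mu_0):
  S^{-1} · (x̄ - mu_0) = (-0.8, -1.3),
  (x̄ - mu_0)^T · [...] = (0.5)·(-0.8) + (-1)·(-1.3) = 0.9.

Step 5 — scale by n: T² = 4 · 0.9 = 3.6.

T² ≈ 3.6


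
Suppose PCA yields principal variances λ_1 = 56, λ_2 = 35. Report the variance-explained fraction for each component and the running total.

Step 1 — total variance = trace(Sigma) = Σ λ_i = 56 + 35 = 91.

Step 2 — fraction explained by component i = λ_i / Σ λ:
  PC1: 56/91 = 0.6154
  PC2: 35/91 = 0.3846

Step 3 — cumulative fraction after k components = (λ_1 + ... + λ_k) / Σ λ:
  k = 1: 56/91 = 0.6154
  k = 2: (56 + 35)/91 = 91/91 = 1

Summary (fraction, with percent):

explained: PC1 0.6154 (61.54%), PC2 0.3846 (38.46%);  cumulative: 0.6154, 1


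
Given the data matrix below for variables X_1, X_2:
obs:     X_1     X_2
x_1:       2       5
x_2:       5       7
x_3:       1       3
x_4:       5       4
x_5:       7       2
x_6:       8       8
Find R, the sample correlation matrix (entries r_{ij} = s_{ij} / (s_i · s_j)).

Step 1 — column means:
  mean(X_1) = (2 + 5 + 1 + 5 + 7 + 8) / 6 = 28/6 = 4.6667
  mean(X_2) = (5 + 7 + 3 + 4 + 2 + 8) / 6 = 29/6 = 4.8333

Step 2 — sample variances and covariances s[i,j] = (1/(n-1)) · Σ_k (x_{k,i} - mean_i) · (x_{k,j} - mean_j), with n-1 = 5:
  s[X_1,X_1] = ((-2.6667)·(-2.6667) + (0.3333)·(0.3333) + (-3.6667)·(-3.6667) + (0.3333)·(0.3333) + (2.3333)·(2.3333) + (3.3333)·(3.3333)) / 5 = 37.3333/5 = 7.4667
  s[X_1,X_2] = ((-2.6667)·(0.1667) + (0.3333)·(2.1667) + (-3.6667)·(-1.8333) + (0.3333)·(-0.8333) + (2.3333)·(-2.8333) + (3.3333)·(3.1667)) / 5 = 10.6667/5 = 2.1333
  s[X_2,X_2] = ((0.1667)·(0.1667) + (2.1667)·(2.1667) + (-1.8333)·(-1.8333) + (-0.8333)·(-0.8333) + (-2.8333)·(-2.8333) + (3.1667)·(3.1667)) / 5 = 26.8333/5 = 5.3667
  Sample standard deviations s_i = √(s[i,i]):
  s(X_1) = √(7.4667) = 2.7325
  s(X_2) = √(5.3667) = 2.3166

Step 3 — r_{ij} = s_{ij} / (s_i · s_j):
  r[X_1,X_1] = 1 (diagonal).
  r[X_1,X_2] = 2.1333 / (2.7325 · 2.3166) = 2.1333 / 6.3302 = 0.337
  r[X_2,X_2] = 1 (diagonal).

R is symmetric with unit diagonal. Assembling:

R = [[1, 0.337],
 [0.337, 1]]


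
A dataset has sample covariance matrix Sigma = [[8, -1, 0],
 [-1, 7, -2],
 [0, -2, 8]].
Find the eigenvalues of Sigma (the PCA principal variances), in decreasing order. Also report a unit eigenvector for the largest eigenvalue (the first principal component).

Step 1 — characteristic polynomial p(λ) = det(λI - Sigma) = λ³ - tr·λ² + c_1·λ - det, where tr = trace, c_1 = sum of the principal 2×2 minors, det = det(Sigma):
  tr = 8 + 7 + 8 = 23,
  c_1 = (8·7 - (-1)²) + (8·8 - (0)²) + (7·8 - (-2)²) = 55 + 64 + 52 = 171,
  det = 8·(7·8 - (-2)²) - (-1)·((-1)·8 - (-2)·(0)) + (0)·((-1)·(-2) - 7·(0)) = 8·(52) - (-1)·(-8) + (0)·(2) = 408.
  So p(λ) = λ³ - 23λ² + 171λ - 408.
Step 2 — look for an integer root (rational root theorem: any rational root is an integer divisor of 408). Testing λ = 8:
  p(8) = 512 - 1472 + 1368 - 408 = 0  ✓
  Dividing out (λ - 8): p(λ) = (λ - 8)(λ² - 15λ + 51).
Step 3 — remaining eigenvalues from the quadratic λ² - 15λ + 51 = 0:
  Δ = 15² - 4·51 = 225 - 204 = 21,  λ = (15 ± √21)/2 = (15 ± 4.5826)/2 ≈ 9.7913 or 5.2087.
  Sorted: λ_1 = 9.7913,  λ_2 = 8,  λ_3 = 5.2087  (check: sum = 23 = tr ✓).

Step 4 — unit eigenvector for λ_1 ≈ 9.7913: v spans the null space of (Sigma - λ_1 I), whose rows are
  r_1 = (-1.7913, -1, 0),  r_2 = (-1, -2.7913, -2),  r_3 = (0, -2, -1.7913).
  v is orthogonal to every row, so take v ∝ r_1 × r_2 = ((-1)·(-2) - (0)·(-2.7913), (0)·(-1) - (-1.7913)·(-2), (-1.7913)·(-2.7913) - (-1)·(-1)) ≈ (2, -3.5826, 4).
  Let u = (2, -3.5826, 4).
  ||u|| = √((2)² + (-3.5826)² + (4)²) = √(32.8348) ≈ 5.7302,  v_1 = u/||u|| ≈ (0.349, -0.6252, 0.6981) (||v_1|| = 1).

λ_1 = 9.7913,  λ_2 = 8,  λ_3 = 5.2087;  v_1 ≈ (0.349, -0.6252, 0.6981)


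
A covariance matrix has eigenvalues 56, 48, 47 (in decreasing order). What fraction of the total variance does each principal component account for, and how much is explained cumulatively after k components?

Step 1 — total variance = trace(Sigma) = Σ λ_i = 56 + 48 + 47 = 151.

Step 2 — fraction explained by component i = λ_i / Σ λ:
  PC1: 56/151 = 0.3709
  PC2: 48/151 = 0.3179
  PC3: 47/151 = 0.3113

Step 3 — cumulative fraction after k components = (λ_1 + ... + λ_k) / Σ λ:
  k = 1: 56/151 = 0.3709
  k = 2: (56 + 48)/151 = 104/151 = 0.6887
  k = 3: (56 + 48 + 47)/151 = 151/151 = 1

Summary (fraction, with percent):

explained: PC1 0.3709 (37.09%), PC2 0.3179 (31.79%), PC3 0.3113 (31.13%);  cumulative: 0.3709, 0.6887, 1


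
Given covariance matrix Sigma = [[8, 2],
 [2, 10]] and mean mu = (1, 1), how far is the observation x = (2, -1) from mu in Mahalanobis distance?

Step 1 — centre the observation: (x - mu) = (1, -2).

Step 2 — invert Sigma. det(Sigma) = 8·10 - (2)² = 76.
  Sigma^{-1} = (1/det) · [[d, -b], [-b, a]] = [[0.1316, -0.0263],
 [-0.0263, 0.1053]].

Step 3 — form the quadratic (x - mu)^T · Sigma^{-1} · (x - mu):
  Sigma^{-1} · (x - mu) = (0.1842, -0.2368).
  (x - mu)^T · [Sigma^{-1} · (x - mu)] = (1)·(0.1842) + (-2)·(-0.2368) = 0.6579.

Step 4 — take square root: d = √(0.6579) ≈ 0.8111.

d(x, mu) = √(0.6579) ≈ 0.8111


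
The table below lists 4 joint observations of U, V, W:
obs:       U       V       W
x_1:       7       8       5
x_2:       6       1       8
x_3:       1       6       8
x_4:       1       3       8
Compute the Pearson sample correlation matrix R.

Step 1 — column means:
  mean(U) = (7 + 6 + 1 + 1) / 4 = 15/4 = 3.75
  mean(V) = (8 + 1 + 6 + 3) / 4 = 18/4 = 4.5
  mean(W) = (5 + 8 + 8 + 8) / 4 = 29/4 = 7.25

Step 2 — sample variances and covariances s[i,j] = (1/(n-1)) · Σ_k (x_{k,i} - mean_i) · (x_{k,j} - mean_j), with n-1 = 3:
  s[U,U] = ((3.25)·(3.25) + (2.25)·(2.25) + (-2.75)·(-2.75) + (-2.75)·(-2.75)) / 3 = 30.75/3 = 10.25
  s[U,V] = ((3.25)·(3.5) + (2.25)·(-3.5) + (-2.75)·(1.5) + (-2.75)·(-1.5)) / 3 = 3.5/3 = 1.1667
  s[U,W] = ((3.25)·(-2.25) + (2.25)·(0.75) + (-2.75)·(0.75) + (-2.75)·(0.75)) / 3 = -9.75/3 = -3.25
  s[V,V] = ((3.5)·(3.5) + (-3.5)·(-3.5) + (1.5)·(1.5) + (-1.5)·(-1.5)) / 3 = 29/3 = 9.6667
  s[V,W] = ((3.5)·(-2.25) + (-3.5)·(0.75) + (1.5)·(0.75) + (-1.5)·(0.75)) / 3 = -10.5/3 = -3.5
  s[W,W] = ((-2.25)·(-2.25) + (0.75)·(0.75) + (0.75)·(0.75) + (0.75)·(0.75)) / 3 = 6.75/3 = 2.25
  Sample standard deviations s_i = √(s[i,i]):
  s(U) = √(10.25) = 3.2016
  s(V) = √(9.6667) = 3.1091
  s(W) = √(2.25) = 1.5

Step 3 — r_{ij} = s_{ij} / (s_i · s_j):
  r[U,U] = 1 (diagonal).
  r[U,V] = 1.1667 / (3.2016 · 3.1091) = 1.1667 / 9.9541 = 0.1172
  r[U,W] = -3.25 / (3.2016 · 1.5) = -3.25 / 4.8023 = -0.6768
  r[V,V] = 1 (diagonal).
  r[V,W] = -3.5 / (3.1091 · 1.5) = -3.5 / 4.6637 = -0.7505
  r[W,W] = 1 (diagonal).

R is symmetric with unit diagonal. Assembling:

R = [[1, 0.1172, -0.6768],
 [0.1172, 1, -0.7505],
 [-0.6768, -0.7505, 1]]


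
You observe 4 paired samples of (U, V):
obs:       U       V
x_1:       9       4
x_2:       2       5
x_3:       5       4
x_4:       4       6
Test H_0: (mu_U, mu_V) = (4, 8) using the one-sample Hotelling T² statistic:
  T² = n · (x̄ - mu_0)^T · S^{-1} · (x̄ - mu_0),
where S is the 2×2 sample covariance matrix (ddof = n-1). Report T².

Step 1 — sample mean vector:
  mean(U) = (9 + 2 + 5 + 4) / 4 = 20/4 = 5
  mean(V) = (4 + 5 + 4 + 6) / 4 = 19/4 = 4.75
  x̄ = (5, 4.75),  deviation x̄ - mu_0 = (5, 4.75) - (4, 8) = (1, -3.25).

Step 2 — sample covariance matrix, S[i,j] = (1/(n-1)) · Σ_k (x_{k,i} - mean_i) · (x_{k,j} - mean_j), divisor n-1 = 3:
  S[U,U] = ((4)·(4) + (-3)·(-3) + (0)·(0) + (-1)·(-1)) / 3 = 26/3 = 8.6667
  S[U,V] = ((4)·(-0.75) + (-3)·(0.25) + (0)·(-0.75) + (-1)·(1.25)) / 3 = -5/3 = -1.6667
  S[V,V] = ((-0.75)·(-0.75) + (0.25)·(0.25) + (-0.75)·(-0.75) + (1.25)·(1.25)) / 3 = 2.75/3 = 0.9167
  S = [[8.6667, -1.6667],
 [-1.6667, 0.9167]].

Step 3 — invert S. det(S) = 8.6667·0.9167 - (-1.6667)² = 5.1667.
  S^{-1} = (1/det) · [[d, -b], [-b, a]] = [[0.1774, 0.3226],
 [0.3226, 1.6774]].

Step 4 — quadratic form (x̄ - mu_0)^T · S^{-1} · (x̄ - mu_0):
  S^{-1} · (x̄ - mu_0) = (-0.871, -5.129),
  (x̄ - mu_0)^T · [...] = (1)·(-0.871) + (-3.25)·(-5.129) = 15.7984.

Step 5 — scale by n: T² = 4 · 15.7984 = 63.1935.

T² ≈ 63.1935


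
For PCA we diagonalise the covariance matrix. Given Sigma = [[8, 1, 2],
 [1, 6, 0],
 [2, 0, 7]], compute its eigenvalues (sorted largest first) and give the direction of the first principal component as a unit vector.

Step 1 — characteristic polynomial p(λ) = det(λI - Sigma) = λ³ - tr·λ² + c_1·λ - det, where tr = trace, c_1 = sum of the principal 2×2 minors, det = det(Sigma):
  tr = 8 + 6 + 7 = 21,
  c_1 = (8·6 - (1)²) + (8·7 - (2)²) + (6·7 - (0)²) = 47 + 52 + 42 = 141,
  det = 8·(6·7 - (0)²) - (1)·((1)·7 - (0)·(2)) + (2)·((1)·(0) - 6·(2)) = 8·(42) - (1)·(7) + (2)·(-12) = 305.
  So p(λ) = λ³ - 21λ² + 141λ - 305.
Step 2 — look for an integer root (rational root theorem: any rational root is an integer divisor of 305). Testing λ = 5:
  p(5) = 125 - 525 + 705 - 305 = 0  ✓
  Dividing out (λ - 5): p(λ) = (λ - 5)(λ² - 16λ + 61).
Step 3 — remaining eigenvalues from the quadratic λ² - 16λ + 61 = 0:
  Δ = 16² - 4·61 = 256 - 244 = 12,  λ = (16 ± √12)/2 = (16 ± 3.4641)/2 ≈ 9.7321 or 6.2679.
  Sorted: λ_1 = 9.7321,  λ_2 = 6.2679,  λ_3 = 5  (check: sum = 21 = tr ✓).

Step 4 — unit eigenvector for λ_1 ≈ 9.7321: v spans the null space of (Sigma - λ_1 I), whose rows are
  r_1 = (-1.7321, 1, 2),  r_2 = (1, -3.7321, 0),  r_3 = (2, 0, -2.7321).
  v is orthogonal to every row, so take v ∝ r_1 × r_2 = ((1)·(0) - (2)·(-3.7321), (2)·(1) - (-1.7321)·(0), (-1.7321)·(-3.7321) - (1)·(1)) ≈ (7.4641, 2, 5.4641).
  Let u = (7.4641, 2, 5.4641).
  ||u|| = √((7.4641)² + (2)² + (5.4641)²) = √(89.5692) ≈ 9.4641,  v_1 = u/||u|| ≈ (0.7887, 0.2113, 0.5774) (||v_1|| = 1).

λ_1 = 9.7321,  λ_2 = 6.2679,  λ_3 = 5;  v_1 ≈ (0.7887, 0.2113, 0.5774)


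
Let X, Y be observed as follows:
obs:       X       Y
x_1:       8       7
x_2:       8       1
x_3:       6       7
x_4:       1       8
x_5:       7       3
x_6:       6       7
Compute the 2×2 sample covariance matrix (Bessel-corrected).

Step 1 — column means:
  mean(X) = (8 + 8 + 6 + 1 + 7 + 6) / 6 = 36/6 = 6
  mean(Y) = (7 + 1 + 7 + 8 + 3 + 7) / 6 = 33/6 = 5.5

Step 2 — sample covariance S[i,j] = (1/(n-1)) · Σ_k (x_{k,i} - mean_i) · (x_{k,j} - mean_j), with n-1 = 5.
  S[X,X] = ((2)·(2) + (2)·(2) + (0)·(0) + (-5)·(-5) + (1)·(1) + (0)·(0)) / 5 = 34/5 = 6.8
  S[X,Y] = ((2)·(1.5) + (2)·(-4.5) + (0)·(1.5) + (-5)·(2.5) + (1)·(-2.5) + (0)·(1.5)) / 5 = -21/5 = -4.2
  S[Y,Y] = ((1.5)·(1.5) + (-4.5)·(-4.5) + (1.5)·(1.5) + (2.5)·(2.5) + (-2.5)·(-2.5) + (1.5)·(1.5)) / 5 = 39.5/5 = 7.9

S is symmetric (S[j,i] = S[i,j]). Assembling:

S = [[6.8, -4.2],
 [-4.2, 7.9]]


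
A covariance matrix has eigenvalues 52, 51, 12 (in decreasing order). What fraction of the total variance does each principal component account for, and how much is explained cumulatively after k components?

Step 1 — total variance = trace(Sigma) = Σ λ_i = 52 + 51 + 12 = 115.

Step 2 — fraction explained by component i = λ_i / Σ λ:
  PC1: 52/115 = 0.4522
  PC2: 51/115 = 0.4435
  PC3: 12/115 = 0.1043

Step 3 — cumulative fraction after k components = (λ_1 + ... + λ_k) / Σ λ:
  k = 1: 52/115 = 0.4522
  k = 2: (52 + 51)/115 = 103/115 = 0.8957
  k = 3: (52 + 51 + 12)/115 = 115/115 = 1

Summary (fraction, with percent):

explained: PC1 0.4522 (45.22%), PC2 0.4435 (44.35%), PC3 0.1043 (10.43%);  cumulative: 0.4522, 0.8957, 1


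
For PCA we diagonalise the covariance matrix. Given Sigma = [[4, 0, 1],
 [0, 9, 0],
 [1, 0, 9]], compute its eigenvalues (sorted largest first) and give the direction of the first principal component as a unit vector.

Step 1 — characteristic polynomial p(λ) = det(λI - Sigma) = λ³ - tr·λ² + c_1·λ - det, where tr = trace, c_1 = sum of the principal 2×2 minors, det = det(Sigma):
  tr = 4 + 9 + 9 = 22,
  c_1 = (4·9 - (0)²) + (4·9 - (1)²) + (9·9 - (0)²) = 36 + 35 + 81 = 152,
  det = 4·(9·9 - (0)²) - (0)·((0)·9 - (0)·(1)) + (1)·((0)·(0) - 9·(1)) = 4·(81) - (0)·(0) + (1)·(-9) = 315.
  So p(λ) = λ³ - 22λ² + 152λ - 315.
Step 2 — look for an integer root (rational root theorem: any rational root is an integer divisor of 315). Testing λ = 9:
  p(9) = 729 - 1782 + 1368 - 315 = 0  ✓
  Dividing out (λ - 9): p(λ) = (λ - 9)(λ² - 13λ + 35).
Step 3 — remaining eigenvalues from the quadratic λ² - 13λ + 35 = 0:
  Δ = 13² - 4·35 = 169 - 140 = 29,  λ = (13 ± √29)/2 = (13 ± 5.3852)/2 ≈ 9.1926 or 3.8074.
  Sorted: λ_1 = 9.1926,  λ_2 = 9,  λ_3 = 3.8074  (check: sum = 22 = tr ✓).

Step 4 — unit eigenvector for λ_1 ≈ 9.1926: v spans the null space of (Sigma - λ_1 I), whose rows are
  r_1 = (-5.1926, 0, 1),  r_2 = (0, -0.1926, 0),  r_3 = (1, 0, -0.1926).
  v is orthogonal to every row, so take v ∝ r_1 × r_2 = ((0)·(0) - (1)·(-0.1926), (1)·(0) - (-5.1926)·(0), (-5.1926)·(-0.1926) - (0)·(0)) ≈ (0.1926, 0, 1).
  Let u = (0.1926, 0, 1).
  ||u|| = √((0.1926)² + (0)² + (1)²) = √(1.0371) ≈ 1.0184,  v_1 = u/||u|| ≈ (0.1891, 0, 0.982) (||v_1|| = 1).

λ_1 = 9.1926,  λ_2 = 9,  λ_3 = 3.8074;  v_1 ≈ (0.1891, 0, 0.982)


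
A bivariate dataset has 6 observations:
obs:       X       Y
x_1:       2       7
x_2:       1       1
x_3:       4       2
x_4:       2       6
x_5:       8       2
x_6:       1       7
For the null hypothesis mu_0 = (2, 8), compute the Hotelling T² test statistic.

Step 1 — sample mean vector:
  mean(X) = (2 + 1 + 4 + 2 + 8 + 1) / 6 = 18/6 = 3
  mean(Y) = (7 + 1 + 2 + 6 + 2 + 7) / 6 = 25/6 = 4.1667
  x̄ = (3, 4.1667),  deviation x̄ - mu_0 = (3, 4.1667) - (2, 8) = (1, -3.8333).

Step 2 — sample covariance matrix, S[i,j] = (1/(n-1)) · Σ_k (x_{k,i} - mean_i) · (x_{k,j} - mean_j), divisor n-1 = 5:
  S[X,X] = ((-1)·(-1) + (-2)·(-2) + (1)·(1) + (-1)·(-1) + (5)·(5) + (-2)·(-2)) / 5 = 36/5 = 7.2
  S[X,Y] = ((-1)·(2.8333) + (-2)·(-3.1667) + (1)·(-2.1667) + (-1)·(1.8333) + (5)·(-2.1667) + (-2)·(2.8333)) / 5 = -17/5 = -3.4
  S[Y,Y] = ((2.8333)·(2.8333) + (-3.1667)·(-3.1667) + (-2.1667)·(-2.1667) + (1.8333)·(1.8333) + (-2.1667)·(-2.1667) + (2.8333)·(2.8333)) / 5 = 38.8333/5 = 7.7667
  S = [[7.2, -3.4],
 [-3.4, 7.7667]].

Step 3 — invert S. det(S) = 7.2·7.7667 - (-3.4)² = 44.36.
  S^{-1} = (1/det) · [[d, -b], [-b, a]] = [[0.1751, 0.0766],
 [0.0766, 0.1623]].

Step 4 — quadratic form (x̄ - mu_0)^T · S^{-1} · (x̄ - mu_0):
  S^{-1} · (x̄ - mu_0) = (-0.1187, -0.5455),
  (x̄ - mu_0)^T · [...] = (1)·(-0.1187) + (-3.8333)·(-0.5455) = 1.9725.

Step 5 — scale by n: T² = 6 · 1.9725 = 11.835.

T² ≈ 11.835


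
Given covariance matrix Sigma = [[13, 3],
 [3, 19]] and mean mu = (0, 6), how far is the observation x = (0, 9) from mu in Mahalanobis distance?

Step 1 — centre the observation: (x - mu) = (0, 3).

Step 2 — invert Sigma. det(Sigma) = 13·19 - (3)² = 238.
  Sigma^{-1} = (1/det) · [[d, -b], [-b, a]] = [[0.0798, -0.0126],
 [-0.0126, 0.0546]].

Step 3 — form the quadratic (x - mu)^T · Sigma^{-1} · (x - mu):
  Sigma^{-1} · (x - mu) = (-0.0378, 0.1639).
  (x - mu)^T · [Sigma^{-1} · (x - mu)] = (0)·(-0.0378) + (3)·(0.1639) = 0.4916.

Step 4 — take square root: d = √(0.4916) ≈ 0.7011.

d(x, mu) = √(0.4916) ≈ 0.7011


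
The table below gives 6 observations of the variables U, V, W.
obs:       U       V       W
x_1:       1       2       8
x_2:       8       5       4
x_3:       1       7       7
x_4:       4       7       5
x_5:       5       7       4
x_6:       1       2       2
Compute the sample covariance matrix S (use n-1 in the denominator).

Step 1 — column means:
  mean(U) = (1 + 8 + 1 + 4 + 5 + 1) / 6 = 20/6 = 3.3333
  mean(V) = (2 + 5 + 7 + 7 + 7 + 2) / 6 = 30/6 = 5
  mean(W) = (8 + 4 + 7 + 5 + 4 + 2) / 6 = 30/6 = 5

Step 2 — sample covariance S[i,j] = (1/(n-1)) · Σ_k (x_{k,i} - mean_i) · (x_{k,j} - mean_j), with n-1 = 5.
  S[U,U] = ((-2.3333)·(-2.3333) + (4.6667)·(4.6667) + (-2.3333)·(-2.3333) + (0.6667)·(0.6667) + (1.6667)·(1.6667) + (-2.3333)·(-2.3333)) / 5 = 41.3333/5 = 8.2667
  S[U,V] = ((-2.3333)·(-3) + (4.6667)·(0) + (-2.3333)·(2) + (0.6667)·(2) + (1.6667)·(2) + (-2.3333)·(-3)) / 5 = 14/5 = 2.8
  S[U,W] = ((-2.3333)·(3) + (4.6667)·(-1) + (-2.3333)·(2) + (0.6667)·(0) + (1.6667)·(-1) + (-2.3333)·(-3)) / 5 = -11/5 = -2.2
  S[V,V] = ((-3)·(-3) + (0)·(0) + (2)·(2) + (2)·(2) + (2)·(2) + (-3)·(-3)) / 5 = 30/5 = 6
  S[V,W] = ((-3)·(3) + (0)·(-1) + (2)·(2) + (2)·(0) + (2)·(-1) + (-3)·(-3)) / 5 = 2/5 = 0.4
  S[W,W] = ((3)·(3) + (-1)·(-1) + (2)·(2) + (0)·(0) + (-1)·(-1) + (-3)·(-3)) / 5 = 24/5 = 4.8

S is symmetric (S[j,i] = S[i,j]). Assembling:

S = [[8.2667, 2.8, -2.2],
 [2.8, 6, 0.4],
 [-2.2, 0.4, 4.8]]


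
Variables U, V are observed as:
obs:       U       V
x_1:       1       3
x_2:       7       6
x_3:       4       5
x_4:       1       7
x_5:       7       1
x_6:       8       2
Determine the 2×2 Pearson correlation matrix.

Step 1 — column means:
  mean(U) = (1 + 7 + 4 + 1 + 7 + 8) / 6 = 28/6 = 4.6667
  mean(V) = (3 + 6 + 5 + 7 + 1 + 2) / 6 = 24/6 = 4

Step 2 — sample variances and covariances s[i,j] = (1/(n-1)) · Σ_k (x_{k,i} - mean_i) · (x_{k,j} - mean_j), with n-1 = 5:
  s[U,U] = ((-3.6667)·(-3.6667) + (2.3333)·(2.3333) + (-0.6667)·(-0.6667) + (-3.6667)·(-3.6667) + (2.3333)·(2.3333) + (3.3333)·(3.3333)) / 5 = 49.3333/5 = 9.8667
  s[U,V] = ((-3.6667)·(-1) + (2.3333)·(2) + (-0.6667)·(1) + (-3.6667)·(3) + (2.3333)·(-3) + (3.3333)·(-2)) / 5 = -17/5 = -3.4
  s[V,V] = ((-1)·(-1) + (2)·(2) + (1)·(1) + (3)·(3) + (-3)·(-3) + (-2)·(-2)) / 5 = 28/5 = 5.6
  Sample standard deviations s_i = √(s[i,i]):
  s(U) = √(9.8667) = 3.1411
  s(V) = √(5.6) = 2.3664

Step 3 — r_{ij} = s_{ij} / (s_i · s_j):
  r[U,U] = 1 (diagonal).
  r[U,V] = -3.4 / (3.1411 · 2.3664) = -3.4 / 7.4333 = -0.4574
  r[V,V] = 1 (diagonal).

R is symmetric with unit diagonal. Assembling:

R = [[1, -0.4574],
 [-0.4574, 1]]
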